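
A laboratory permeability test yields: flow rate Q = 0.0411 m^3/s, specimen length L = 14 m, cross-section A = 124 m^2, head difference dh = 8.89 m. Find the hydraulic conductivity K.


From K = Q*L / (A*dh):
Numerator: Q*L = 0.0411 * 14 = 0.5754.
Denominator: A*dh = 124 * 8.89 = 1102.36.
K = 0.5754 / 1102.36 = 0.000522 m/s.

0.000522


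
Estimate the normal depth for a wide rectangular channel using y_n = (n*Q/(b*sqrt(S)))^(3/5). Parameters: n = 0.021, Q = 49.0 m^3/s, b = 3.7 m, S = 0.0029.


We use the wide-channel approximation y_n = (n*Q/(b*sqrt(S)))^(3/5).
sqrt(S) = sqrt(0.0029) = 0.053852.
Numerator: n*Q = 0.021 * 49.0 = 1.029.
Denominator: b*sqrt(S) = 3.7 * 0.053852 = 0.199252.
arg = 5.1643.
y_n = 5.1643^(3/5) = 2.678 m.

2.678


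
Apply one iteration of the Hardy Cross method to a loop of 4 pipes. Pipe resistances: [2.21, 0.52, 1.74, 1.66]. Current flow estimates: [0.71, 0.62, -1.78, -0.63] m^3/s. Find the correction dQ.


Numerator terms (r*Q*|Q|): 2.21*0.71*|0.71| = 1.1141; 0.52*0.62*|0.62| = 0.1999; 1.74*-1.78*|-1.78| = -5.513; 1.66*-0.63*|-0.63| = -0.6589.
Sum of numerator = -4.8579.
Denominator terms (r*|Q|): 2.21*|0.71| = 1.5691; 0.52*|0.62| = 0.3224; 1.74*|-1.78| = 3.0972; 1.66*|-0.63| = 1.0458.
2 * sum of denominator = 2 * 6.0345 = 12.069.
dQ = --4.8579 / 12.069 = 0.4025 m^3/s.

0.4025


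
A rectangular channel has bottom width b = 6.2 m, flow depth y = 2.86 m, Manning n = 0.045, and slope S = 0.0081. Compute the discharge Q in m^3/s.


For a rectangular channel, the cross-sectional area A = b * y = 6.2 * 2.86 = 17.73 m^2.
The wetted perimeter P = b + 2y = 6.2 + 2*2.86 = 11.92 m.
Hydraulic radius R = A/P = 17.73/11.92 = 1.4876 m.
Velocity V = (1/n)*R^(2/3)*S^(1/2) = (1/0.045)*1.4876^(2/3)*0.0081^(1/2) = 2.6063 m/s.
Discharge Q = A * V = 17.73 * 2.6063 = 46.214 m^3/s.

46.214


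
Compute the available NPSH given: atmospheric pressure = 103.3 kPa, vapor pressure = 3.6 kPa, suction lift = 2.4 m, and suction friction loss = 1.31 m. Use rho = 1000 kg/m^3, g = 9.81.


NPSHa = p_atm/(rho*g) - z_s - hf_s - p_vap/(rho*g).
p_atm/(rho*g) = 103.3*1000 / (1000*9.81) = 10.53 m.
p_vap/(rho*g) = 3.6*1000 / (1000*9.81) = 0.367 m.
NPSHa = 10.53 - 2.4 - 1.31 - 0.367
      = 6.45 m.

6.45


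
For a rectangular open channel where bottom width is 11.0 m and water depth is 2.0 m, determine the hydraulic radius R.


For a rectangular section:
Flow area A = b * y = 11.0 * 2.0 = 22.0 m^2.
Wetted perimeter P = b + 2y = 11.0 + 2*2.0 = 15.0 m.
Hydraulic radius R = A/P = 22.0 / 15.0 = 1.4667 m.

1.4667


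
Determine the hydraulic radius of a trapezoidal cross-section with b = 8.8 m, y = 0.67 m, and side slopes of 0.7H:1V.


For a trapezoidal section with side slope z:
A = (b + z*y)*y = (8.8 + 0.7*0.67)*0.67 = 6.21 m^2.
P = b + 2*y*sqrt(1 + z^2) = 8.8 + 2*0.67*sqrt(1 + 0.7^2) = 10.436 m.
R = A/P = 6.21 / 10.436 = 0.5951 m.

0.5951


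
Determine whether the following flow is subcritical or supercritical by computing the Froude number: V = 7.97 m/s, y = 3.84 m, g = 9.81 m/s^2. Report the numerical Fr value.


The Froude number is defined as Fr = V / sqrt(g*y).
g*y = 9.81 * 3.84 = 37.6704.
sqrt(g*y) = sqrt(37.6704) = 6.1376.
Fr = 7.97 / 6.1376 = 1.2985.
Since Fr > 1, the flow is supercritical.

1.2985


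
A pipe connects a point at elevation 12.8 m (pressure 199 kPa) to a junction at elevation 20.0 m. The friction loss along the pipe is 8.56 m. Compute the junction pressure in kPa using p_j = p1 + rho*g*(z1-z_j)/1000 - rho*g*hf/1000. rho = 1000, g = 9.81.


Junction pressure: p_j = p1 + rho*g*(z1 - z_j)/1000 - rho*g*hf/1000.
Elevation term = 1000*9.81*(12.8 - 20.0)/1000 = -70.632 kPa.
Friction term = 1000*9.81*8.56/1000 = 83.974 kPa.
p_j = 199 + -70.632 - 83.974 = 44.39 kPa.

44.39


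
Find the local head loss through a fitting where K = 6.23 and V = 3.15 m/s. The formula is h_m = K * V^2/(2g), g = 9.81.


Minor loss formula: h_m = K * V^2/(2g).
V^2 = 3.15^2 = 9.9225.
V^2/(2g) = 9.9225 / 19.62 = 0.5057 m.
h_m = 6.23 * 0.5057 = 3.1507 m.

3.1507


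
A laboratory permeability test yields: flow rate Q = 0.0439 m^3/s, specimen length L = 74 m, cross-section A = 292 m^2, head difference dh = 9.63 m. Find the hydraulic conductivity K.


From K = Q*L / (A*dh):
Numerator: Q*L = 0.0439 * 74 = 3.2486.
Denominator: A*dh = 292 * 9.63 = 2811.96.
K = 3.2486 / 2811.96 = 0.001155 m/s.

0.001155


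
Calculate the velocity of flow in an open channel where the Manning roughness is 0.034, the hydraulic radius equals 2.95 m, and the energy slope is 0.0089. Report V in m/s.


Manning's equation gives V = (1/n) * R^(2/3) * S^(1/2).
First, compute R^(2/3) = 2.95^(2/3) = 2.0569.
Next, S^(1/2) = 0.0089^(1/2) = 0.09434.
Then 1/n = 1/0.034 = 29.41.
V = 29.41 * 2.0569 * 0.09434 = 5.7073 m/s.

5.7073


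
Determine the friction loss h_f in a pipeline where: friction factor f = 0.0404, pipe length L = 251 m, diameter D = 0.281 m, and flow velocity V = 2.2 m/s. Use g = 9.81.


Darcy-Weisbach equation: h_f = f * (L/D) * V^2/(2g).
f * L/D = 0.0404 * 251/0.281 = 36.0868.
V^2/(2g) = 2.2^2 / (2*9.81) = 4.84 / 19.62 = 0.2467 m.
h_f = 36.0868 * 0.2467 = 8.902 m.

8.902


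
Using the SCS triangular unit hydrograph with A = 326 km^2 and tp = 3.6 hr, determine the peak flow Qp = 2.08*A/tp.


SCS formula: Qp = 2.08 * A / tp.
Qp = 2.08 * 326 / 3.6
   = 678.08 / 3.6
   = 188.36 m^3/s per cm.

188.36


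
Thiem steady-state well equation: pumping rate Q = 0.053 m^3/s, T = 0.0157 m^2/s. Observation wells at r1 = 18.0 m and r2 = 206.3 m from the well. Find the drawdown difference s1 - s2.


Thiem equation: s1 - s2 = Q/(2*pi*T) * ln(r2/r1).
ln(r2/r1) = ln(206.3/18.0) = 2.439.
Q/(2*pi*T) = 0.053 / (2*pi*0.0157) = 0.053 / 0.0986 = 0.5373.
s1 - s2 = 0.5373 * 2.439 = 1.3104 m.

1.3104


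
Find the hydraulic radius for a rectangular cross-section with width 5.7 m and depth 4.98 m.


For a rectangular section:
Flow area A = b * y = 5.7 * 4.98 = 28.39 m^2.
Wetted perimeter P = b + 2y = 5.7 + 2*4.98 = 15.66 m.
Hydraulic radius R = A/P = 28.39 / 15.66 = 1.8126 m.

1.8126


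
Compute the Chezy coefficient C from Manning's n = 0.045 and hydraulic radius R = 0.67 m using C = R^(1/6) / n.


The Chezy coefficient relates to Manning's n through C = R^(1/6) / n.
R^(1/6) = 0.67^(1/6) = 0.935433.
C = 0.935433 / 0.045 = 20.79 m^(1/2)/s.

20.79


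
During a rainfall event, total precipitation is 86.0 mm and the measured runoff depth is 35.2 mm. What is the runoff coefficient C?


The runoff coefficient C = runoff depth / rainfall depth.
C = 35.2 / 86.0
  = 0.4093.

0.4093


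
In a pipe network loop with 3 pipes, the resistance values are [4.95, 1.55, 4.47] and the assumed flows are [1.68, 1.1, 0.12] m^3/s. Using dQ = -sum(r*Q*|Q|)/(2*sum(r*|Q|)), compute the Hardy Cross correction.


Numerator terms (r*Q*|Q|): 4.95*1.68*|1.68| = 13.9709; 1.55*1.1*|1.1| = 1.8755; 4.47*0.12*|0.12| = 0.0644.
Sum of numerator = 15.9107.
Denominator terms (r*|Q|): 4.95*|1.68| = 8.316; 1.55*|1.1| = 1.705; 4.47*|0.12| = 0.5364.
2 * sum of denominator = 2 * 10.5574 = 21.1148.
dQ = -15.9107 / 21.1148 = -0.7535 m^3/s.

-0.7535


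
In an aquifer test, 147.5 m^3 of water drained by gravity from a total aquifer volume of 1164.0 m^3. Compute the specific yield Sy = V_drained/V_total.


Specific yield Sy = Volume drained / Total volume.
Sy = 147.5 / 1164.0
   = 0.1267.

0.1267


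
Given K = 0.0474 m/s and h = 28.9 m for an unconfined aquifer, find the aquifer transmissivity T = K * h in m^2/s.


Transmissivity is defined as T = K * h.
T = 0.0474 * 28.9
  = 1.3699 m^2/s.

1.3699


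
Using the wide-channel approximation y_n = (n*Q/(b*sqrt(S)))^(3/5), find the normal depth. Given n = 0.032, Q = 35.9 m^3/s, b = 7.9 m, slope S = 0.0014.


We use the wide-channel approximation y_n = (n*Q/(b*sqrt(S)))^(3/5).
sqrt(S) = sqrt(0.0014) = 0.037417.
Numerator: n*Q = 0.032 * 35.9 = 1.1488.
Denominator: b*sqrt(S) = 7.9 * 0.037417 = 0.295594.
arg = 3.8865.
y_n = 3.8865^(3/5) = 2.258 m.

2.258


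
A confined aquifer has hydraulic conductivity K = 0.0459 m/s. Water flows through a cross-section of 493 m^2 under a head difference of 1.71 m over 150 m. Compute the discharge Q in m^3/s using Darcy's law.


Darcy's law: Q = K * A * i, where i = dh/L.
Hydraulic gradient i = 1.71 / 150 = 0.0114.
Q = 0.0459 * 493 * 0.0114
  = 0.258 m^3/s.

0.258


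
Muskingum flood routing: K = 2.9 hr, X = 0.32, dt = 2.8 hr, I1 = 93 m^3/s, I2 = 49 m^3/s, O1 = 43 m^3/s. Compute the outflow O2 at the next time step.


Muskingum coefficients:
denom = 2*K*(1-X) + dt = 2*2.9*(1-0.32) + 2.8 = 6.744.
C0 = (dt - 2*K*X)/denom = (2.8 - 2*2.9*0.32)/6.744 = 0.14.
C1 = (dt + 2*K*X)/denom = (2.8 + 2*2.9*0.32)/6.744 = 0.6904.
C2 = (2*K*(1-X) - dt)/denom = 0.1696.
O2 = C0*I2 + C1*I1 + C2*O1
   = 0.14*49 + 0.6904*93 + 0.1696*43
   = 78.36 m^3/s.

78.36


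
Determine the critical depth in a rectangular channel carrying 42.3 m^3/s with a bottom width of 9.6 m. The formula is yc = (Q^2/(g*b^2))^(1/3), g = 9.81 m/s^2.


Using yc = (Q^2 / (g * b^2))^(1/3):
Q^2 = 42.3^2 = 1789.29.
g * b^2 = 9.81 * 9.6^2 = 9.81 * 92.16 = 904.09.
Q^2 / (g*b^2) = 1789.29 / 904.09 = 1.9791.
yc = 1.9791^(1/3) = 1.2555 m.

1.2555


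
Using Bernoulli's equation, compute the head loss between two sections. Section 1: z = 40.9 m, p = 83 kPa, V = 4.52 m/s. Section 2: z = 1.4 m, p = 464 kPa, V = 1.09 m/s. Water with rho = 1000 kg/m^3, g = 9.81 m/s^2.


Total head at each section: H = z + p/(rho*g) + V^2/(2g).
H1 = 40.9 + 83*1000/(1000*9.81) + 4.52^2/(2*9.81)
   = 40.9 + 8.461 + 1.0413
   = 50.402 m.
H2 = 1.4 + 464*1000/(1000*9.81) + 1.09^2/(2*9.81)
   = 1.4 + 47.299 + 0.0606
   = 48.759 m.
h_L = H1 - H2 = 50.402 - 48.759 = 1.643 m.

1.643


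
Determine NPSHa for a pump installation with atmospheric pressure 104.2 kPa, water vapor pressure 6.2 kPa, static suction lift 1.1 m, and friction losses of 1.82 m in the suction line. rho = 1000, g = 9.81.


NPSHa = p_atm/(rho*g) - z_s - hf_s - p_vap/(rho*g).
p_atm/(rho*g) = 104.2*1000 / (1000*9.81) = 10.622 m.
p_vap/(rho*g) = 6.2*1000 / (1000*9.81) = 0.632 m.
NPSHa = 10.622 - 1.1 - 1.82 - 0.632
      = 7.07 m.

7.07


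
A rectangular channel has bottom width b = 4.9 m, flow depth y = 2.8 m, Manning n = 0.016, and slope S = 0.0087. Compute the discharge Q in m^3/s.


For a rectangular channel, the cross-sectional area A = b * y = 4.9 * 2.8 = 13.72 m^2.
The wetted perimeter P = b + 2y = 4.9 + 2*2.8 = 10.5 m.
Hydraulic radius R = A/P = 13.72/10.5 = 1.3067 m.
Velocity V = (1/n)*R^(2/3)*S^(1/2) = (1/0.016)*1.3067^(2/3)*0.0087^(1/2) = 6.9676 m/s.
Discharge Q = A * V = 13.72 * 6.9676 = 95.595 m^3/s.

95.595


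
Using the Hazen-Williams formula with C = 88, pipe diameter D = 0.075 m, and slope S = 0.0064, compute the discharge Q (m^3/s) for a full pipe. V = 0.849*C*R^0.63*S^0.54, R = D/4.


For a full circular pipe, R = D/4 = 0.075/4 = 0.0187 m.
V = 0.849 * 88 * 0.0187^0.63 * 0.0064^0.54
  = 0.849 * 88 * 0.081657 * 0.065364
  = 0.3988 m/s.
Pipe area A = pi*D^2/4 = pi*0.075^2/4 = 0.0044 m^2.
Q = A * V = 0.0044 * 0.3988 = 0.0018 m^3/s.

0.0018


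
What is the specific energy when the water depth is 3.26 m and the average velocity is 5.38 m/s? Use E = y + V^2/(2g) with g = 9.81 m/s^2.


Specific energy E = y + V^2/(2g).
Velocity head = V^2/(2g) = 5.38^2 / (2*9.81) = 28.9444 / 19.62 = 1.4752 m.
E = 3.26 + 1.4752 = 4.7352 m.

4.7352


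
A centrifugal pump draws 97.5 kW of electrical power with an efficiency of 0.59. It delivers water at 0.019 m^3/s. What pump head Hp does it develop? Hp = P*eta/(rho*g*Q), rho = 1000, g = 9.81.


Pump head formula: Hp = P * eta / (rho * g * Q).
Numerator: P * eta = 97.5 * 1000 * 0.59 = 57525.0 W.
Denominator: rho * g * Q = 1000 * 9.81 * 0.019 = 186.39.
Hp = 57525.0 / 186.39 = 308.63 m.

308.63


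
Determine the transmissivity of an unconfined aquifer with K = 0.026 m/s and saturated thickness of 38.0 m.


Transmissivity is defined as T = K * h.
T = 0.026 * 38.0
  = 0.988 m^2/s.

0.988


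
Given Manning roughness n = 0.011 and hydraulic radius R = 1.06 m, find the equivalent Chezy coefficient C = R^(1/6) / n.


The Chezy coefficient relates to Manning's n through C = R^(1/6) / n.
R^(1/6) = 1.06^(1/6) = 1.009759.
C = 1.009759 / 0.011 = 91.8 m^(1/2)/s.

91.8


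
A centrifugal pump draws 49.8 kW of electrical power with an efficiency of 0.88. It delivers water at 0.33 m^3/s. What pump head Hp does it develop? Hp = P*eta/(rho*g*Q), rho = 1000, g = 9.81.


Pump head formula: Hp = P * eta / (rho * g * Q).
Numerator: P * eta = 49.8 * 1000 * 0.88 = 43824.0 W.
Denominator: rho * g * Q = 1000 * 9.81 * 0.33 = 3237.3.
Hp = 43824.0 / 3237.3 = 13.54 m.

13.54


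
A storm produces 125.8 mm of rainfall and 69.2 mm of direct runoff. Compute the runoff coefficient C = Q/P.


The runoff coefficient C = runoff depth / rainfall depth.
C = 69.2 / 125.8
  = 0.5501.

0.5501


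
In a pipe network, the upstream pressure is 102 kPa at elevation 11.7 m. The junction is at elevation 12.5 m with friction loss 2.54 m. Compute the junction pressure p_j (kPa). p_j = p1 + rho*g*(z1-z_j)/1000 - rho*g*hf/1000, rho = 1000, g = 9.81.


Junction pressure: p_j = p1 + rho*g*(z1 - z_j)/1000 - rho*g*hf/1000.
Elevation term = 1000*9.81*(11.7 - 12.5)/1000 = -7.848 kPa.
Friction term = 1000*9.81*2.54/1000 = 24.917 kPa.
p_j = 102 + -7.848 - 24.917 = 69.23 kPa.

69.23


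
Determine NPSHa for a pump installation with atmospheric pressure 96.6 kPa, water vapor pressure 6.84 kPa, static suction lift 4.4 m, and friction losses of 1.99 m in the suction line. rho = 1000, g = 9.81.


NPSHa = p_atm/(rho*g) - z_s - hf_s - p_vap/(rho*g).
p_atm/(rho*g) = 96.6*1000 / (1000*9.81) = 9.847 m.
p_vap/(rho*g) = 6.84*1000 / (1000*9.81) = 0.697 m.
NPSHa = 9.847 - 4.4 - 1.99 - 0.697
      = 2.76 m.

2.76


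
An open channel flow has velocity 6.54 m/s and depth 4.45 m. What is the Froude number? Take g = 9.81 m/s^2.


The Froude number is defined as Fr = V / sqrt(g*y).
g*y = 9.81 * 4.45 = 43.6545.
sqrt(g*y) = sqrt(43.6545) = 6.6072.
Fr = 6.54 / 6.6072 = 0.9898.

0.9898


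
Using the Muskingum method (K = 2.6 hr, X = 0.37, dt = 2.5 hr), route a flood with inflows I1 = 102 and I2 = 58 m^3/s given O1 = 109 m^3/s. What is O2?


Muskingum coefficients:
denom = 2*K*(1-X) + dt = 2*2.6*(1-0.37) + 2.5 = 5.776.
C0 = (dt - 2*K*X)/denom = (2.5 - 2*2.6*0.37)/5.776 = 0.0997.
C1 = (dt + 2*K*X)/denom = (2.5 + 2*2.6*0.37)/5.776 = 0.7659.
C2 = (2*K*(1-X) - dt)/denom = 0.1343.
O2 = C0*I2 + C1*I1 + C2*O1
   = 0.0997*58 + 0.7659*102 + 0.1343*109
   = 98.55 m^3/s.

98.55


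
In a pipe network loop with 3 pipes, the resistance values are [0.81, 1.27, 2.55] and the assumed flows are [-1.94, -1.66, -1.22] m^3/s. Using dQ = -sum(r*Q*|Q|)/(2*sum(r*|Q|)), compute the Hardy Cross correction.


Numerator terms (r*Q*|Q|): 0.81*-1.94*|-1.94| = -3.0485; 1.27*-1.66*|-1.66| = -3.4996; 2.55*-1.22*|-1.22| = -3.7954.
Sum of numerator = -10.3435.
Denominator terms (r*|Q|): 0.81*|-1.94| = 1.5714; 1.27*|-1.66| = 2.1082; 2.55*|-1.22| = 3.111.
2 * sum of denominator = 2 * 6.7906 = 13.5812.
dQ = --10.3435 / 13.5812 = 0.7616 m^3/s.

0.7616


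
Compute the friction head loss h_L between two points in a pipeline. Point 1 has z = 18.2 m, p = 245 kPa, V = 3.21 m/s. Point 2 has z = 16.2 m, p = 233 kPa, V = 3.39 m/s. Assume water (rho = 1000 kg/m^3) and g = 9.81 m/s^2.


Total head at each section: H = z + p/(rho*g) + V^2/(2g).
H1 = 18.2 + 245*1000/(1000*9.81) + 3.21^2/(2*9.81)
   = 18.2 + 24.975 + 0.5252
   = 43.7 m.
H2 = 16.2 + 233*1000/(1000*9.81) + 3.39^2/(2*9.81)
   = 16.2 + 23.751 + 0.5857
   = 40.537 m.
h_L = H1 - H2 = 43.7 - 40.537 = 3.163 m.

3.163


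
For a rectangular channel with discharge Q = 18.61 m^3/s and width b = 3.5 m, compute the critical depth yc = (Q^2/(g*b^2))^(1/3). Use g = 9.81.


Using yc = (Q^2 / (g * b^2))^(1/3):
Q^2 = 18.61^2 = 346.33.
g * b^2 = 9.81 * 3.5^2 = 9.81 * 12.25 = 120.17.
Q^2 / (g*b^2) = 346.33 / 120.17 = 2.882.
yc = 2.882^(1/3) = 1.4231 m.

1.4231


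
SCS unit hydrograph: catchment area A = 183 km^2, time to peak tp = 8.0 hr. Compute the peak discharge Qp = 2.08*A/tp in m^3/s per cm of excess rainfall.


SCS formula: Qp = 2.08 * A / tp.
Qp = 2.08 * 183 / 8.0
   = 380.64 / 8.0
   = 47.58 m^3/s per cm.

47.58


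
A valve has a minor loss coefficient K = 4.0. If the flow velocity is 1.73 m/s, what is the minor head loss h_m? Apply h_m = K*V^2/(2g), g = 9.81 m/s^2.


Minor loss formula: h_m = K * V^2/(2g).
V^2 = 1.73^2 = 2.9929.
V^2/(2g) = 2.9929 / 19.62 = 0.1525 m.
h_m = 4.0 * 0.1525 = 0.6102 m.

0.6102


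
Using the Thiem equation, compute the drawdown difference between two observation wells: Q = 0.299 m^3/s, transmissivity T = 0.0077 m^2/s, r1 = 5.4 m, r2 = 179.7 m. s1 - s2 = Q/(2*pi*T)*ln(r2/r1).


Thiem equation: s1 - s2 = Q/(2*pi*T) * ln(r2/r1).
ln(r2/r1) = ln(179.7/5.4) = 3.5049.
Q/(2*pi*T) = 0.299 / (2*pi*0.0077) = 0.299 / 0.0484 = 6.1802.
s1 - s2 = 6.1802 * 3.5049 = 21.6608 m.

21.6608


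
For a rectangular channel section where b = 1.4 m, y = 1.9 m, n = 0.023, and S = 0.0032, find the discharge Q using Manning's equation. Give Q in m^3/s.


For a rectangular channel, the cross-sectional area A = b * y = 1.4 * 1.9 = 2.66 m^2.
The wetted perimeter P = b + 2y = 1.4 + 2*1.9 = 5.2 m.
Hydraulic radius R = A/P = 2.66/5.2 = 0.5115 m.
Velocity V = (1/n)*R^(2/3)*S^(1/2) = (1/0.023)*0.5115^(2/3)*0.0032^(1/2) = 1.5731 m/s.
Discharge Q = A * V = 2.66 * 1.5731 = 4.185 m^3/s.

4.185


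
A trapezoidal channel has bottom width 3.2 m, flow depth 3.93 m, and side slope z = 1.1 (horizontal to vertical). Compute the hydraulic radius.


For a trapezoidal section with side slope z:
A = (b + z*y)*y = (3.2 + 1.1*3.93)*3.93 = 29.565 m^2.
P = b + 2*y*sqrt(1 + z^2) = 3.2 + 2*3.93*sqrt(1 + 1.1^2) = 14.885 m.
R = A/P = 29.565 / 14.885 = 1.9863 m.

1.9863


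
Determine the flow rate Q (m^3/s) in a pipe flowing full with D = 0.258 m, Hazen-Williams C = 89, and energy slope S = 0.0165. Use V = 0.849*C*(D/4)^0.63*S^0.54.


For a full circular pipe, R = D/4 = 0.258/4 = 0.0645 m.
V = 0.849 * 89 * 0.0645^0.63 * 0.0165^0.54
  = 0.849 * 89 * 0.177837 * 0.109004
  = 1.4647 m/s.
Pipe area A = pi*D^2/4 = pi*0.258^2/4 = 0.0523 m^2.
Q = A * V = 0.0523 * 1.4647 = 0.0766 m^3/s.

0.0766


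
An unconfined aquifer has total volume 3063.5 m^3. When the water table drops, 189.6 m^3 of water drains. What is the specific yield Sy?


Specific yield Sy = Volume drained / Total volume.
Sy = 189.6 / 3063.5
   = 0.0619.

0.0619


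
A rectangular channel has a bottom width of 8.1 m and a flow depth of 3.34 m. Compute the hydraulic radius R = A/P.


For a rectangular section:
Flow area A = b * y = 8.1 * 3.34 = 27.05 m^2.
Wetted perimeter P = b + 2y = 8.1 + 2*3.34 = 14.78 m.
Hydraulic radius R = A/P = 27.05 / 14.78 = 1.8304 m.

1.8304


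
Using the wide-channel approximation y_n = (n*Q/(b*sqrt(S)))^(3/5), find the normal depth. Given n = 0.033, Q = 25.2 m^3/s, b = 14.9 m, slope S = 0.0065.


We use the wide-channel approximation y_n = (n*Q/(b*sqrt(S)))^(3/5).
sqrt(S) = sqrt(0.0065) = 0.080623.
Numerator: n*Q = 0.033 * 25.2 = 0.8316.
Denominator: b*sqrt(S) = 14.9 * 0.080623 = 1.201283.
arg = 0.6923.
y_n = 0.6923^(3/5) = 0.802 m.

0.802


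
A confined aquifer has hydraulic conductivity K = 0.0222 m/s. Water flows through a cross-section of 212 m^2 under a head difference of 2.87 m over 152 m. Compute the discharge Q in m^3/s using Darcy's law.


Darcy's law: Q = K * A * i, where i = dh/L.
Hydraulic gradient i = 2.87 / 152 = 0.018882.
Q = 0.0222 * 212 * 0.018882
  = 0.0889 m^3/s.

0.0889


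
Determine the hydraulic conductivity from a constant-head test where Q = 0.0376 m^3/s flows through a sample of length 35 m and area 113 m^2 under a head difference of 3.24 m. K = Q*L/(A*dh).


From K = Q*L / (A*dh):
Numerator: Q*L = 0.0376 * 35 = 1.316.
Denominator: A*dh = 113 * 3.24 = 366.12.
K = 1.316 / 366.12 = 0.003594 m/s.

0.003594


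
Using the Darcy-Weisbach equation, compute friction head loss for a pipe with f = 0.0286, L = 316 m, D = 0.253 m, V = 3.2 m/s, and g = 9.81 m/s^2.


Darcy-Weisbach equation: h_f = f * (L/D) * V^2/(2g).
f * L/D = 0.0286 * 316/0.253 = 35.7217.
V^2/(2g) = 3.2^2 / (2*9.81) = 10.24 / 19.62 = 0.5219 m.
h_f = 35.7217 * 0.5219 = 18.644 m.

18.644


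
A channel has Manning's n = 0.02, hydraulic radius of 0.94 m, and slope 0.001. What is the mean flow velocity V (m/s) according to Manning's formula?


Manning's equation gives V = (1/n) * R^(2/3) * S^(1/2).
First, compute R^(2/3) = 0.94^(2/3) = 0.9596.
Next, S^(1/2) = 0.001^(1/2) = 0.031623.
Then 1/n = 1/0.02 = 50.0.
V = 50.0 * 0.9596 * 0.031623 = 1.5172 m/s.

1.5172


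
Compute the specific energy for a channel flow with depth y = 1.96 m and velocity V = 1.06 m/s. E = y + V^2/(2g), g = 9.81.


Specific energy E = y + V^2/(2g).
Velocity head = V^2/(2g) = 1.06^2 / (2*9.81) = 1.1236 / 19.62 = 0.0573 m.
E = 1.96 + 0.0573 = 2.0173 m.

2.0173


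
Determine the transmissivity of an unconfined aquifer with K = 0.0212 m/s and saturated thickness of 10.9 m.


Transmissivity is defined as T = K * h.
T = 0.0212 * 10.9
  = 0.2311 m^2/s.

0.2311


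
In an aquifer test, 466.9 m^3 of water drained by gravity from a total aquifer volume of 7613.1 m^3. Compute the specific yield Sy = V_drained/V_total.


Specific yield Sy = Volume drained / Total volume.
Sy = 466.9 / 7613.1
   = 0.0613.

0.0613


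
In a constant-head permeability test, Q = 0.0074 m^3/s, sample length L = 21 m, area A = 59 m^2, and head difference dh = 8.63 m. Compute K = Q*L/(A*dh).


From K = Q*L / (A*dh):
Numerator: Q*L = 0.0074 * 21 = 0.1554.
Denominator: A*dh = 59 * 8.63 = 509.17.
K = 0.1554 / 509.17 = 0.000305 m/s.

0.000305


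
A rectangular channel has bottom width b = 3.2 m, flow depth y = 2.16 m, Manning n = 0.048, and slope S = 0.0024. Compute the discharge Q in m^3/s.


For a rectangular channel, the cross-sectional area A = b * y = 3.2 * 2.16 = 6.91 m^2.
The wetted perimeter P = b + 2y = 3.2 + 2*2.16 = 7.52 m.
Hydraulic radius R = A/P = 6.91/7.52 = 0.9191 m.
Velocity V = (1/n)*R^(2/3)*S^(1/2) = (1/0.048)*0.9191^(2/3)*0.0024^(1/2) = 0.9648 m/s.
Discharge Q = A * V = 6.91 * 0.9648 = 6.669 m^3/s.

6.669


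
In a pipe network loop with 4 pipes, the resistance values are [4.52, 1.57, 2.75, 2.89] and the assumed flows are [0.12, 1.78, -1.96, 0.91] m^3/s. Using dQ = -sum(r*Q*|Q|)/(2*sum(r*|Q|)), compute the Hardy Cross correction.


Numerator terms (r*Q*|Q|): 4.52*0.12*|0.12| = 0.0651; 1.57*1.78*|1.78| = 4.9744; 2.75*-1.96*|-1.96| = -10.5644; 2.89*0.91*|0.91| = 2.3932.
Sum of numerator = -3.1317.
Denominator terms (r*|Q|): 4.52*|0.12| = 0.5424; 1.57*|1.78| = 2.7946; 2.75*|-1.96| = 5.39; 2.89*|0.91| = 2.6299.
2 * sum of denominator = 2 * 11.3569 = 22.7138.
dQ = --3.1317 / 22.7138 = 0.1379 m^3/s.

0.1379


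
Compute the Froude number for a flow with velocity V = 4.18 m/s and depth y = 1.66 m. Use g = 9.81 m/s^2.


The Froude number is defined as Fr = V / sqrt(g*y).
g*y = 9.81 * 1.66 = 16.2846.
sqrt(g*y) = sqrt(16.2846) = 4.0354.
Fr = 4.18 / 4.0354 = 1.0358.

1.0358


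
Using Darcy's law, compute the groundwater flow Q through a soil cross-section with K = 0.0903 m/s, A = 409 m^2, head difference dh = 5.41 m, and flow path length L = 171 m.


Darcy's law: Q = K * A * i, where i = dh/L.
Hydraulic gradient i = 5.41 / 171 = 0.031637.
Q = 0.0903 * 409 * 0.031637
  = 1.1685 m^3/s.

1.1685


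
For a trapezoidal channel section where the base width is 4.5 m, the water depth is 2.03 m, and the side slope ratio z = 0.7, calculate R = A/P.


For a trapezoidal section with side slope z:
A = (b + z*y)*y = (4.5 + 0.7*2.03)*2.03 = 12.02 m^2.
P = b + 2*y*sqrt(1 + z^2) = 4.5 + 2*2.03*sqrt(1 + 0.7^2) = 9.456 m.
R = A/P = 12.02 / 9.456 = 1.2711 m.

1.2711


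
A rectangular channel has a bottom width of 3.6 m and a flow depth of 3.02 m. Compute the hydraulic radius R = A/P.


For a rectangular section:
Flow area A = b * y = 3.6 * 3.02 = 10.87 m^2.
Wetted perimeter P = b + 2y = 3.6 + 2*3.02 = 9.64 m.
Hydraulic radius R = A/P = 10.87 / 9.64 = 1.1278 m.

1.1278


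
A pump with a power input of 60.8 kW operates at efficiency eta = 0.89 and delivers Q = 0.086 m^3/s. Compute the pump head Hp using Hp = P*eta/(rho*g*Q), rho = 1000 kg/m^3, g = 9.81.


Pump head formula: Hp = P * eta / (rho * g * Q).
Numerator: P * eta = 60.8 * 1000 * 0.89 = 54112.0 W.
Denominator: rho * g * Q = 1000 * 9.81 * 0.086 = 843.66.
Hp = 54112.0 / 843.66 = 64.14 m.

64.14


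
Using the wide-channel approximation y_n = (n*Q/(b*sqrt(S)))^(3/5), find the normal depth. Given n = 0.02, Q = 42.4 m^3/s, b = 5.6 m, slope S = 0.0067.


We use the wide-channel approximation y_n = (n*Q/(b*sqrt(S)))^(3/5).
sqrt(S) = sqrt(0.0067) = 0.081854.
Numerator: n*Q = 0.02 * 42.4 = 0.848.
Denominator: b*sqrt(S) = 5.6 * 0.081854 = 0.458382.
arg = 1.85.
y_n = 1.85^(3/5) = 1.4464 m.

1.4464


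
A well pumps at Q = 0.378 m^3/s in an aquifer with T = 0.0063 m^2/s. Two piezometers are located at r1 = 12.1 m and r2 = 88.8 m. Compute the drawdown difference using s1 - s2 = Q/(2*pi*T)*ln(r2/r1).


Thiem equation: s1 - s2 = Q/(2*pi*T) * ln(r2/r1).
ln(r2/r1) = ln(88.8/12.1) = 1.9932.
Q/(2*pi*T) = 0.378 / (2*pi*0.0063) = 0.378 / 0.0396 = 9.5493.
s1 - s2 = 9.5493 * 1.9932 = 19.0335 m.

19.0335


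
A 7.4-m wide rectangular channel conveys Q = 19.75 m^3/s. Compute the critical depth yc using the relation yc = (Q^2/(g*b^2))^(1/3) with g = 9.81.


Using yc = (Q^2 / (g * b^2))^(1/3):
Q^2 = 19.75^2 = 390.06.
g * b^2 = 9.81 * 7.4^2 = 9.81 * 54.76 = 537.2.
Q^2 / (g*b^2) = 390.06 / 537.2 = 0.7261.
yc = 0.7261^(1/3) = 0.8988 m.

0.8988


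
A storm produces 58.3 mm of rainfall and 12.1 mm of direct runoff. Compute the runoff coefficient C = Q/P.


The runoff coefficient C = runoff depth / rainfall depth.
C = 12.1 / 58.3
  = 0.2075.

0.2075


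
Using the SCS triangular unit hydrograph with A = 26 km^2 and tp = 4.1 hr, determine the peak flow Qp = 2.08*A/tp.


SCS formula: Qp = 2.08 * A / tp.
Qp = 2.08 * 26 / 4.1
   = 54.08 / 4.1
   = 13.19 m^3/s per cm.

13.19


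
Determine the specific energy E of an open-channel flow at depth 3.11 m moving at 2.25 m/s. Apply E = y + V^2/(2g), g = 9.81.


Specific energy E = y + V^2/(2g).
Velocity head = V^2/(2g) = 2.25^2 / (2*9.81) = 5.0625 / 19.62 = 0.258 m.
E = 3.11 + 0.258 = 3.368 m.

3.368


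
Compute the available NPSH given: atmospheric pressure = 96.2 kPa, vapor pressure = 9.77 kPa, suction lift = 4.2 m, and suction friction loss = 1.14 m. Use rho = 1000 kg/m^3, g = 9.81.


NPSHa = p_atm/(rho*g) - z_s - hf_s - p_vap/(rho*g).
p_atm/(rho*g) = 96.2*1000 / (1000*9.81) = 9.806 m.
p_vap/(rho*g) = 9.77*1000 / (1000*9.81) = 0.996 m.
NPSHa = 9.806 - 4.2 - 1.14 - 0.996
      = 3.47 m.

3.47


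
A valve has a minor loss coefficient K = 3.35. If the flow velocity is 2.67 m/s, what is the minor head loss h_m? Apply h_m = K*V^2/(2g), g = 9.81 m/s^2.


Minor loss formula: h_m = K * V^2/(2g).
V^2 = 2.67^2 = 7.1289.
V^2/(2g) = 7.1289 / 19.62 = 0.3633 m.
h_m = 3.35 * 0.3633 = 1.2172 m.

1.2172


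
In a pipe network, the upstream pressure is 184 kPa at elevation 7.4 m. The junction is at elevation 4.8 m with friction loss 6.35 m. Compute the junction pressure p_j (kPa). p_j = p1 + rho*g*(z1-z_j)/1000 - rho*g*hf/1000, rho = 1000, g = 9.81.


Junction pressure: p_j = p1 + rho*g*(z1 - z_j)/1000 - rho*g*hf/1000.
Elevation term = 1000*9.81*(7.4 - 4.8)/1000 = 25.506 kPa.
Friction term = 1000*9.81*6.35/1000 = 62.294 kPa.
p_j = 184 + 25.506 - 62.294 = 147.21 kPa.

147.21


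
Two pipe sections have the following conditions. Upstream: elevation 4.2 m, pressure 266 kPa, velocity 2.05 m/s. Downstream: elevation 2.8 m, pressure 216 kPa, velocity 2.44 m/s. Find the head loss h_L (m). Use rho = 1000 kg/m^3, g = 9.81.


Total head at each section: H = z + p/(rho*g) + V^2/(2g).
H1 = 4.2 + 266*1000/(1000*9.81) + 2.05^2/(2*9.81)
   = 4.2 + 27.115 + 0.2142
   = 31.529 m.
H2 = 2.8 + 216*1000/(1000*9.81) + 2.44^2/(2*9.81)
   = 2.8 + 22.018 + 0.3034
   = 25.122 m.
h_L = H1 - H2 = 31.529 - 25.122 = 6.408 m.

6.408


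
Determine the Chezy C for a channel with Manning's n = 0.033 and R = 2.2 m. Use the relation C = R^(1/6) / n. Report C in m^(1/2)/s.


The Chezy coefficient relates to Manning's n through C = R^(1/6) / n.
R^(1/6) = 2.2^(1/6) = 1.140435.
C = 1.140435 / 0.033 = 34.56 m^(1/2)/s.

34.56


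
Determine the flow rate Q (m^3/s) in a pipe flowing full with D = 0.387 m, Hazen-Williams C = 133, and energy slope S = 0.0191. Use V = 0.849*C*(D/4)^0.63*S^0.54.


For a full circular pipe, R = D/4 = 0.387/4 = 0.0968 m.
V = 0.849 * 133 * 0.0968^0.63 * 0.0191^0.54
  = 0.849 * 133 * 0.229594 * 0.117966
  = 3.0583 m/s.
Pipe area A = pi*D^2/4 = pi*0.387^2/4 = 0.1176 m^2.
Q = A * V = 0.1176 * 3.0583 = 0.3597 m^3/s.

0.3597


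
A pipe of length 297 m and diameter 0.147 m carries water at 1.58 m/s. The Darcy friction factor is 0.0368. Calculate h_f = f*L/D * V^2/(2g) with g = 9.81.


Darcy-Weisbach equation: h_f = f * (L/D) * V^2/(2g).
f * L/D = 0.0368 * 297/0.147 = 74.351.
V^2/(2g) = 1.58^2 / (2*9.81) = 2.4964 / 19.62 = 0.1272 m.
h_f = 74.351 * 0.1272 = 9.46 m.

9.46


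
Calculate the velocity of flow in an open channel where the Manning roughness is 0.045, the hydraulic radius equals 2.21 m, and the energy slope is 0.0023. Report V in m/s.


Manning's equation gives V = (1/n) * R^(2/3) * S^(1/2).
First, compute R^(2/3) = 2.21^(2/3) = 1.6967.
Next, S^(1/2) = 0.0023^(1/2) = 0.047958.
Then 1/n = 1/0.045 = 22.22.
V = 22.22 * 1.6967 * 0.047958 = 1.8082 m/s.

1.8082


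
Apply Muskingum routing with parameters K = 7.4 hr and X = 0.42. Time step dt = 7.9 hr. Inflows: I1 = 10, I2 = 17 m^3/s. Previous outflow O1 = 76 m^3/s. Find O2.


Muskingum coefficients:
denom = 2*K*(1-X) + dt = 2*7.4*(1-0.42) + 7.9 = 16.484.
C0 = (dt - 2*K*X)/denom = (7.9 - 2*7.4*0.42)/16.484 = 0.1022.
C1 = (dt + 2*K*X)/denom = (7.9 + 2*7.4*0.42)/16.484 = 0.8563.
C2 = (2*K*(1-X) - dt)/denom = 0.0415.
O2 = C0*I2 + C1*I1 + C2*O1
   = 0.1022*17 + 0.8563*10 + 0.0415*76
   = 13.45 m^3/s.

13.45


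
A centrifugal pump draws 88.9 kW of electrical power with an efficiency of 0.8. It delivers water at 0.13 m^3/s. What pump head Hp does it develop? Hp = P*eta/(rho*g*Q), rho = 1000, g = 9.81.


Pump head formula: Hp = P * eta / (rho * g * Q).
Numerator: P * eta = 88.9 * 1000 * 0.8 = 71120.0 W.
Denominator: rho * g * Q = 1000 * 9.81 * 0.13 = 1275.3.
Hp = 71120.0 / 1275.3 = 55.77 m.

55.77


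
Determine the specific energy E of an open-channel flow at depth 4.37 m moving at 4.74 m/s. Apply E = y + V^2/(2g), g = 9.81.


Specific energy E = y + V^2/(2g).
Velocity head = V^2/(2g) = 4.74^2 / (2*9.81) = 22.4676 / 19.62 = 1.1451 m.
E = 4.37 + 1.1451 = 5.5151 m.

5.5151


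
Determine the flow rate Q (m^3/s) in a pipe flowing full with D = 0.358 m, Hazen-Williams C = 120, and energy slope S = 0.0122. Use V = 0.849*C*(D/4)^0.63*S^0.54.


For a full circular pipe, R = D/4 = 0.358/4 = 0.0895 m.
V = 0.849 * 120 * 0.0895^0.63 * 0.0122^0.54
  = 0.849 * 120 * 0.218599 * 0.092605
  = 2.0624 m/s.
Pipe area A = pi*D^2/4 = pi*0.358^2/4 = 0.1007 m^2.
Q = A * V = 0.1007 * 2.0624 = 0.2076 m^3/s.

0.2076


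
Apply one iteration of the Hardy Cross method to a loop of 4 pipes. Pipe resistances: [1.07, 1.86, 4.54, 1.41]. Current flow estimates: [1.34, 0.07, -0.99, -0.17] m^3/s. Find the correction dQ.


Numerator terms (r*Q*|Q|): 1.07*1.34*|1.34| = 1.9213; 1.86*0.07*|0.07| = 0.0091; 4.54*-0.99*|-0.99| = -4.4497; 1.41*-0.17*|-0.17| = -0.0407.
Sum of numerator = -2.56.
Denominator terms (r*|Q|): 1.07*|1.34| = 1.4338; 1.86*|0.07| = 0.1302; 4.54*|-0.99| = 4.4946; 1.41*|-0.17| = 0.2397.
2 * sum of denominator = 2 * 6.2983 = 12.5966.
dQ = --2.56 / 12.5966 = 0.2032 m^3/s.

0.2032


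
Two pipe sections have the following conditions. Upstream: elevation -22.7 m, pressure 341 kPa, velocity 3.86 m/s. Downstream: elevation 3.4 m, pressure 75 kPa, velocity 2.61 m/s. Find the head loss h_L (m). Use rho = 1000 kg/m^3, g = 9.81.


Total head at each section: H = z + p/(rho*g) + V^2/(2g).
H1 = -22.7 + 341*1000/(1000*9.81) + 3.86^2/(2*9.81)
   = -22.7 + 34.76 + 0.7594
   = 12.82 m.
H2 = 3.4 + 75*1000/(1000*9.81) + 2.61^2/(2*9.81)
   = 3.4 + 7.645 + 0.3472
   = 11.392 m.
h_L = H1 - H2 = 12.82 - 11.392 = 1.427 m.

1.427


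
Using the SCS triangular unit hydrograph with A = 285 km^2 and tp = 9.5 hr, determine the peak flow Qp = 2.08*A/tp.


SCS formula: Qp = 2.08 * A / tp.
Qp = 2.08 * 285 / 9.5
   = 592.8 / 9.5
   = 62.4 m^3/s per cm.

62.4


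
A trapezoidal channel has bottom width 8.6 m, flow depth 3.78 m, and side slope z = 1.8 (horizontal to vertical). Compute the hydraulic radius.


For a trapezoidal section with side slope z:
A = (b + z*y)*y = (8.6 + 1.8*3.78)*3.78 = 58.227 m^2.
P = b + 2*y*sqrt(1 + z^2) = 8.6 + 2*3.78*sqrt(1 + 1.8^2) = 24.167 m.
R = A/P = 58.227 / 24.167 = 2.4094 m.

2.4094


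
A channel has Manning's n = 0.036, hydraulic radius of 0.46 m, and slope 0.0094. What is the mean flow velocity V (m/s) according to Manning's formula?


Manning's equation gives V = (1/n) * R^(2/3) * S^(1/2).
First, compute R^(2/3) = 0.46^(2/3) = 0.5959.
Next, S^(1/2) = 0.0094^(1/2) = 0.096954.
Then 1/n = 1/0.036 = 27.78.
V = 27.78 * 0.5959 * 0.096954 = 1.6048 m/s.

1.6048


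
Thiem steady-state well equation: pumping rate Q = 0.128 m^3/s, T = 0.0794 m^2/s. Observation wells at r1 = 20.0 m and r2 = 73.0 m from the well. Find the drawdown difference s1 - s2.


Thiem equation: s1 - s2 = Q/(2*pi*T) * ln(r2/r1).
ln(r2/r1) = ln(73.0/20.0) = 1.2947.
Q/(2*pi*T) = 0.128 / (2*pi*0.0794) = 0.128 / 0.4989 = 0.2566.
s1 - s2 = 0.2566 * 1.2947 = 0.3322 m.

0.3322


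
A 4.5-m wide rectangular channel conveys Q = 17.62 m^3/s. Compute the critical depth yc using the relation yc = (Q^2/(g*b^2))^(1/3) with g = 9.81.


Using yc = (Q^2 / (g * b^2))^(1/3):
Q^2 = 17.62^2 = 310.46.
g * b^2 = 9.81 * 4.5^2 = 9.81 * 20.25 = 198.65.
Q^2 / (g*b^2) = 310.46 / 198.65 = 1.5628.
yc = 1.5628^(1/3) = 1.1605 m.

1.1605


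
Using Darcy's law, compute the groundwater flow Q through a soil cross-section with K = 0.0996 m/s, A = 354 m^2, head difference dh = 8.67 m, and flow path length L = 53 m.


Darcy's law: Q = K * A * i, where i = dh/L.
Hydraulic gradient i = 8.67 / 53 = 0.163585.
Q = 0.0996 * 354 * 0.163585
  = 5.7677 m^3/s.

5.7677


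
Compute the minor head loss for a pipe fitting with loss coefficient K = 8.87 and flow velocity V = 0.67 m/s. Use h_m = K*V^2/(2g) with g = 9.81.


Minor loss formula: h_m = K * V^2/(2g).
V^2 = 0.67^2 = 0.4489.
V^2/(2g) = 0.4489 / 19.62 = 0.0229 m.
h_m = 8.87 * 0.0229 = 0.2029 m.

0.2029


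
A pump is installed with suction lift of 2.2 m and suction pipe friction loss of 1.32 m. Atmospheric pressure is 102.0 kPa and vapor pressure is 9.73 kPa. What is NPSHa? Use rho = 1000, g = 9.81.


NPSHa = p_atm/(rho*g) - z_s - hf_s - p_vap/(rho*g).
p_atm/(rho*g) = 102.0*1000 / (1000*9.81) = 10.398 m.
p_vap/(rho*g) = 9.73*1000 / (1000*9.81) = 0.992 m.
NPSHa = 10.398 - 2.2 - 1.32 - 0.992
      = 5.89 m.

5.89


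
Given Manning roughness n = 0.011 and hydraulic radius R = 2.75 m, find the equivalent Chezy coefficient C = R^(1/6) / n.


The Chezy coefficient relates to Manning's n through C = R^(1/6) / n.
R^(1/6) = 2.75^(1/6) = 1.183647.
C = 1.183647 / 0.011 = 107.6 m^(1/2)/s.

107.6


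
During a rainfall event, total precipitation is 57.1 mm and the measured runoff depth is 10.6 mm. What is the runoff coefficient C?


The runoff coefficient C = runoff depth / rainfall depth.
C = 10.6 / 57.1
  = 0.1856.

0.1856


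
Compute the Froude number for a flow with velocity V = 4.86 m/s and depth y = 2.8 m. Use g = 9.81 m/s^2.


The Froude number is defined as Fr = V / sqrt(g*y).
g*y = 9.81 * 2.8 = 27.468.
sqrt(g*y) = sqrt(27.468) = 5.241.
Fr = 4.86 / 5.241 = 0.9273.

0.9273


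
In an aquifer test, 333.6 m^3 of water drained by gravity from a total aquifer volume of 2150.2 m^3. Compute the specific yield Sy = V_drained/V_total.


Specific yield Sy = Volume drained / Total volume.
Sy = 333.6 / 2150.2
   = 0.1551.

0.1551


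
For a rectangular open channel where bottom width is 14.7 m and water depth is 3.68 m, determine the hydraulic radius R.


For a rectangular section:
Flow area A = b * y = 14.7 * 3.68 = 54.1 m^2.
Wetted perimeter P = b + 2y = 14.7 + 2*3.68 = 22.06 m.
Hydraulic radius R = A/P = 54.1 / 22.06 = 2.4522 m.

2.4522


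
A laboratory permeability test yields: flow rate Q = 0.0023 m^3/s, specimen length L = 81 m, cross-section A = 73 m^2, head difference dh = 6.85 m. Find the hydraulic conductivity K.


From K = Q*L / (A*dh):
Numerator: Q*L = 0.0023 * 81 = 0.1863.
Denominator: A*dh = 73 * 6.85 = 500.05.
K = 0.1863 / 500.05 = 0.000373 m/s.

0.000373


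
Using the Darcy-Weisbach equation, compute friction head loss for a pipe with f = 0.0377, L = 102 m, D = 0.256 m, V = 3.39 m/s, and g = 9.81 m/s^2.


Darcy-Weisbach equation: h_f = f * (L/D) * V^2/(2g).
f * L/D = 0.0377 * 102/0.256 = 15.0211.
V^2/(2g) = 3.39^2 / (2*9.81) = 11.4921 / 19.62 = 0.5857 m.
h_f = 15.0211 * 0.5857 = 8.798 m.

8.798


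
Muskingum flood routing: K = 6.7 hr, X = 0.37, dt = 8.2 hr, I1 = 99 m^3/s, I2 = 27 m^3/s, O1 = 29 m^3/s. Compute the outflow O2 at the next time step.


Muskingum coefficients:
denom = 2*K*(1-X) + dt = 2*6.7*(1-0.37) + 8.2 = 16.642.
C0 = (dt - 2*K*X)/denom = (8.2 - 2*6.7*0.37)/16.642 = 0.1948.
C1 = (dt + 2*K*X)/denom = (8.2 + 2*6.7*0.37)/16.642 = 0.7907.
C2 = (2*K*(1-X) - dt)/denom = 0.0145.
O2 = C0*I2 + C1*I1 + C2*O1
   = 0.1948*27 + 0.7907*99 + 0.0145*29
   = 83.96 m^3/s.

83.96


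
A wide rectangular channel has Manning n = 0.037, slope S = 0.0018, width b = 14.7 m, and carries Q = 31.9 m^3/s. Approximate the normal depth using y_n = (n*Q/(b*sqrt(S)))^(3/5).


We use the wide-channel approximation y_n = (n*Q/(b*sqrt(S)))^(3/5).
sqrt(S) = sqrt(0.0018) = 0.042426.
Numerator: n*Q = 0.037 * 31.9 = 1.1803.
Denominator: b*sqrt(S) = 14.7 * 0.042426 = 0.623662.
arg = 1.8925.
y_n = 1.8925^(3/5) = 1.4663 m.

1.4663


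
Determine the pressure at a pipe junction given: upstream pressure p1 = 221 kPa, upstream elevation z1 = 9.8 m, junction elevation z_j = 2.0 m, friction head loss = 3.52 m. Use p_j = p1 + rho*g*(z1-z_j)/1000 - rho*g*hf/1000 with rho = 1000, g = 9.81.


Junction pressure: p_j = p1 + rho*g*(z1 - z_j)/1000 - rho*g*hf/1000.
Elevation term = 1000*9.81*(9.8 - 2.0)/1000 = 76.518 kPa.
Friction term = 1000*9.81*3.52/1000 = 34.531 kPa.
p_j = 221 + 76.518 - 34.531 = 262.99 kPa.

262.99


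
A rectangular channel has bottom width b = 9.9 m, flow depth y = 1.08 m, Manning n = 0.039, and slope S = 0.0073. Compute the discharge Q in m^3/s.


For a rectangular channel, the cross-sectional area A = b * y = 9.9 * 1.08 = 10.69 m^2.
The wetted perimeter P = b + 2y = 9.9 + 2*1.08 = 12.06 m.
Hydraulic radius R = A/P = 10.69/12.06 = 0.8866 m.
Velocity V = (1/n)*R^(2/3)*S^(1/2) = (1/0.039)*0.8866^(2/3)*0.0073^(1/2) = 2.0218 m/s.
Discharge Q = A * V = 10.69 * 2.0218 = 21.617 m^3/s.

21.617


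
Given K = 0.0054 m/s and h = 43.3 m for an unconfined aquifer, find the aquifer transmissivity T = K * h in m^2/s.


Transmissivity is defined as T = K * h.
T = 0.0054 * 43.3
  = 0.2338 m^2/s.

0.2338


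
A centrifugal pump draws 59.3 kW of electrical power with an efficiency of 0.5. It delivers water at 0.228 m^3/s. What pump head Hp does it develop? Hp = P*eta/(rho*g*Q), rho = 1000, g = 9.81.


Pump head formula: Hp = P * eta / (rho * g * Q).
Numerator: P * eta = 59.3 * 1000 * 0.5 = 29650.0 W.
Denominator: rho * g * Q = 1000 * 9.81 * 0.228 = 2236.68.
Hp = 29650.0 / 2236.68 = 13.26 m.

13.26


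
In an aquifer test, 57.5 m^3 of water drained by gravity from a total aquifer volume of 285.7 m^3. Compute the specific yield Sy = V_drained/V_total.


Specific yield Sy = Volume drained / Total volume.
Sy = 57.5 / 285.7
   = 0.2013.

0.2013
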